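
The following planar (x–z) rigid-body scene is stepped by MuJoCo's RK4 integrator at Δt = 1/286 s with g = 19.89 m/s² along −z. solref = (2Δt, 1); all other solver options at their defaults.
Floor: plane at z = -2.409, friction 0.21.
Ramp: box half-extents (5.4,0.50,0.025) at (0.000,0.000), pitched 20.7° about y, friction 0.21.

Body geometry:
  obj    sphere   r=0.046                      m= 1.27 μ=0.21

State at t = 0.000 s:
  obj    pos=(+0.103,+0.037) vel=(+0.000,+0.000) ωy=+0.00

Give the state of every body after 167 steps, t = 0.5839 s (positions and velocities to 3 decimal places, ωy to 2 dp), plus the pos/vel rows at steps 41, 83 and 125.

State at t = 0.5839 s:
  obj    pos=(+0.904,-0.266) vel=(+2.743,-1.037) ωy=+63.73

Key-timestep trajectory:
   step    t(s)  obj.x    obj.z    obj.vx   obj.vz 
     41  0.1434   +0.151  +0.019  +0.674  -0.255
     83  0.2902   +0.301  -0.038  +1.363  -0.515
    125  0.4371   +0.552  -0.133  +2.053  -0.776


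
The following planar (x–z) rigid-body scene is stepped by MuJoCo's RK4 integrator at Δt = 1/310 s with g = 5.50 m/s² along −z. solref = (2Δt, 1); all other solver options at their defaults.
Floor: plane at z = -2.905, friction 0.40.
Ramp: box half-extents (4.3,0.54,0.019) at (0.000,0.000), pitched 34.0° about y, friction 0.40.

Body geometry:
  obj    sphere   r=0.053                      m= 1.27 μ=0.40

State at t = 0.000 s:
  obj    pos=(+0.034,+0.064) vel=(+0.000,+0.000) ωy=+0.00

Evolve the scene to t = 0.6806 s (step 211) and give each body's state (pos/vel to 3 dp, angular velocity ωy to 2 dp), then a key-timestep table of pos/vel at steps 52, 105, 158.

State at t = 0.6806 s:
  obj    pos=(+0.456,-0.221) vel=(+1.240,-0.836) ωy=+28.21

Key-timestep trajectory:
   step    t(s)  obj.x    obj.z    obj.vx   obj.vz 
     52  0.1677   +0.060  +0.047  +0.306  -0.206
    105  0.3387   +0.138  -0.007  +0.617  -0.416
    158  0.5097   +0.271  -0.096  +0.928  -0.626


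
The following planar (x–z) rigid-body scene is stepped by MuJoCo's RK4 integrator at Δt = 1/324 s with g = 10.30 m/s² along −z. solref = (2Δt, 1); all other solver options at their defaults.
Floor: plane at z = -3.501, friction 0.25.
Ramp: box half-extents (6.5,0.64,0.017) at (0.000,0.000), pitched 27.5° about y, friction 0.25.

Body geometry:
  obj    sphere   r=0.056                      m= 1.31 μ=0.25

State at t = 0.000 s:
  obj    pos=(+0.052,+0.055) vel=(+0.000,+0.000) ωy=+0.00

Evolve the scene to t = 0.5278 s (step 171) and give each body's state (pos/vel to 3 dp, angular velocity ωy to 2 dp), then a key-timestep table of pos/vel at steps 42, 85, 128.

State at t = 0.5278 s:
  obj    pos=(+0.472,-0.163) vel=(+1.590,-0.828) ωy=+32.01

Key-timestep trajectory:
   step    t(s)  obj.x    obj.z    obj.vx   obj.vz 
     42  0.1296   +0.077  +0.042  +0.391  -0.203
     85  0.2623   +0.156  +0.001  +0.791  -0.412
    128  0.3951   +0.287  -0.067  +1.191  -0.620


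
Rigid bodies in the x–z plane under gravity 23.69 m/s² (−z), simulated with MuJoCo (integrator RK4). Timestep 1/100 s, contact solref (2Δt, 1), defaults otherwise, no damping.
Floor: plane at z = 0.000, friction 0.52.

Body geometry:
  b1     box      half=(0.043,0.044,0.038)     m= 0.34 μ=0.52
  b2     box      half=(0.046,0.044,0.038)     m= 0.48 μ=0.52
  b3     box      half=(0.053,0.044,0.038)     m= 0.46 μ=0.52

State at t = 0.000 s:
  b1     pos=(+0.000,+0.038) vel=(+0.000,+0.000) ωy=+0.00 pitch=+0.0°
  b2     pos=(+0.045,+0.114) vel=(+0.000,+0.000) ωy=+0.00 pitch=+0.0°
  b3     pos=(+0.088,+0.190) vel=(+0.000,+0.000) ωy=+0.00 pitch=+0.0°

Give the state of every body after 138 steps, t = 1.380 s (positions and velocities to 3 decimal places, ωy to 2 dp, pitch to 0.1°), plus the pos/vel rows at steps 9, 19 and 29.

State at t = 1.380 s:
  b1     pos=(+0.000,+0.038) vel=(+0.000,+0.000) ωy=+0.00 pitch=+0.0°
  b2     pos=(+0.092,+0.046) vel=(+0.000,+0.000) ωy=+0.00 pitch=+90.0°
  b3     pos=(+0.216,+0.053) vel=(+0.000,+0.000) ωy=+0.00 pitch=+90.0°

Key-timestep trajectory:
   step    t(s)  b1.x    b1.z    b1.vx   b1.vz   b2.x    b2.z    b2.vx   b2.vz   b3.x    b3.z    b3.vx   b3.vz 
      9  0.0900   +0.000  +0.038  -0.004  +0.006   +0.054  +0.112  +0.237  -0.056   +0.116  +0.173  +0.665  -0.437
     19  0.1900   +0.000  +0.038  +0.000  +0.001   +0.091  +0.056  +0.428  -1.497   +0.199  +0.042  +1.038  -0.643
     29  0.2900   +0.000  +0.038  +0.000  +0.000   +0.093  +0.044  -0.024  +0.061   +0.216  +0.052  -0.003  +0.024


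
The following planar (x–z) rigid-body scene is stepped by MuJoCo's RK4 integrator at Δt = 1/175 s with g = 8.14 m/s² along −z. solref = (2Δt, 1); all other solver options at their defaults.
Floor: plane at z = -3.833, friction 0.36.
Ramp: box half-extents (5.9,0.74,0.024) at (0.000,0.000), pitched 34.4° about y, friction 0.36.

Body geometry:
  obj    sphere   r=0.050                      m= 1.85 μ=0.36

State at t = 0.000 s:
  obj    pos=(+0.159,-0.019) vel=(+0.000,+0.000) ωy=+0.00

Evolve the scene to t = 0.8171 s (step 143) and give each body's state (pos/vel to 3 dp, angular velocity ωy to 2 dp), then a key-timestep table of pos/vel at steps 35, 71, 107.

State at t = 0.8171 s:
  obj    pos=(+1.064,-0.639) vel=(+2.215,-1.517) ωy=+53.67

Key-timestep trajectory:
   step    t(s)  obj.x    obj.z    obj.vx   obj.vz 
     35  0.2000   +0.213  -0.056  +0.542  -0.371
     71  0.4057   +0.382  -0.172  +1.100  -0.753
    107  0.6114   +0.666  -0.366  +1.657  -1.135


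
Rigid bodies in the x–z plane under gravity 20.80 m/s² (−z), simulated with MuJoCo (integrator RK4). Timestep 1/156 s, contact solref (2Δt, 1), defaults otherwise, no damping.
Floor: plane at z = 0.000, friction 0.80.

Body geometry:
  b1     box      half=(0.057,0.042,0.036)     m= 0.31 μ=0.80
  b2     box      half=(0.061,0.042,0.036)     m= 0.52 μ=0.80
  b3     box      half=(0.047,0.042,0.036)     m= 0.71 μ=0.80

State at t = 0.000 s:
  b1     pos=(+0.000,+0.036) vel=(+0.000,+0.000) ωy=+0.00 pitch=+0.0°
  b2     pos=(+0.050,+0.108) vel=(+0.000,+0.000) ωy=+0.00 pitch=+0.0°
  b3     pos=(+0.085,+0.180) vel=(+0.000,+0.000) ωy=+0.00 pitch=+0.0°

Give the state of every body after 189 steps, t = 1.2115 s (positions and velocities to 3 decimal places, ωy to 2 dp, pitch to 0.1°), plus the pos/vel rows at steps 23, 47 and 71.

State at t = 1.2115 s:
  b1     pos=(-0.001,+0.036) vel=(+0.000,+0.000) ωy=+0.00 pitch=+0.0°
  b2     pos=(+0.102,+0.061) vel=(+0.000,+0.000) ωy=+0.00 pitch=+90.0°
  b3     pos=(+0.203,+0.047) vel=(+0.000,+0.000) ωy=+0.00 pitch=+90.0°

Key-timestep trajectory:
   step    t(s)  b1.x    b1.z    b1.vx   b1.vz   b2.x    b2.z    b2.vx   b2.vz   b3.x    b3.z    b3.vx   b3.vz 
     23  0.1474   +0.000  +0.036  -0.004  +0.001   +0.066  +0.107  +0.281  -0.066   +0.130  +0.155  +0.666  -0.593
     47  0.3013   -0.001  +0.036  +0.000  +0.000   +0.102  +0.060  -0.030  +0.021   +0.221  +0.056  +0.180  +0.086
     71  0.4551   -0.001  +0.036  +0.000  +0.000   +0.102  +0.061  +0.000  +0.000   +0.205  +0.049  -0.445  -0.300


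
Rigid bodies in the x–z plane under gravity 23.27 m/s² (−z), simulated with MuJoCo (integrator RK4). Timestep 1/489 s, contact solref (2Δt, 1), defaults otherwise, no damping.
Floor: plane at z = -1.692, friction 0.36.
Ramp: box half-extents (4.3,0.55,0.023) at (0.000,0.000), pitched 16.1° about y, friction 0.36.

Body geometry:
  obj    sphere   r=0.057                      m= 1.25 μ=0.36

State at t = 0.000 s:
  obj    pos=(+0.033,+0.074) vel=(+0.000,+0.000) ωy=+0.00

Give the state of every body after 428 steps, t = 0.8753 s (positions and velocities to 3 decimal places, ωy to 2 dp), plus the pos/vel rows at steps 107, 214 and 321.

State at t = 0.8753 s:
  obj    pos=(+1.729,-0.416) vel=(+3.876,-1.119) ωy=+70.77

Key-timestep trajectory:
   step    t(s)  obj.x    obj.z    obj.vx   obj.vz 
    107  0.2188   +0.139  +0.043  +0.969  -0.280
    214  0.4376   +0.457  -0.049  +1.938  -0.559
    321  0.6564   +0.987  -0.202  +2.907  -0.839


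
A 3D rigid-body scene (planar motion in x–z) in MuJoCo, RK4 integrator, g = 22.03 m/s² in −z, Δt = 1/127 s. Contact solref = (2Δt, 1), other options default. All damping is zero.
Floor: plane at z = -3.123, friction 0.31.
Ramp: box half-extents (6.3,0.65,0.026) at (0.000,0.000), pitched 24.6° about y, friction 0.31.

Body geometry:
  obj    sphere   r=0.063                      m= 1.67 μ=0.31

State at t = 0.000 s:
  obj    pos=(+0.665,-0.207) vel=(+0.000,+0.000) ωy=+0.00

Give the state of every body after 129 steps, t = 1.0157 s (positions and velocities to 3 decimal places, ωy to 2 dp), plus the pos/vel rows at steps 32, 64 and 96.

State at t = 1.0157 s:
  obj    pos=(+3.738,-1.613) vel=(+6.049,-2.770) ωy=+105.59

Key-timestep trajectory:
   step    t(s)  obj.x    obj.z    obj.vx   obj.vz 
     32  0.2520   +0.854  -0.293  +1.501  -0.687
     64  0.5039   +1.422  -0.553  +3.001  -1.374
     96  0.7559   +2.367  -0.986  +4.502  -2.061


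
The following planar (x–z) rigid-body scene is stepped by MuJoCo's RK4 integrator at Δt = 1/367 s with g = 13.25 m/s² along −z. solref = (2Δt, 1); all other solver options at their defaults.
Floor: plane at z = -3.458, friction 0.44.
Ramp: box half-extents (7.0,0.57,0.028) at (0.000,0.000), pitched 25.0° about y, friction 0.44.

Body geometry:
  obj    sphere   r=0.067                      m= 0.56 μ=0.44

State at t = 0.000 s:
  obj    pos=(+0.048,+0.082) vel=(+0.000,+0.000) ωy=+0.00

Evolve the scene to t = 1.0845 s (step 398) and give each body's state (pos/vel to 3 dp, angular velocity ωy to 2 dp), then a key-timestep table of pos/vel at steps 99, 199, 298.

State at t = 1.0845 s:
  obj    pos=(+2.180,-0.912) vel=(+3.931,-1.833) ωy=+64.74

Key-timestep trajectory:
   step    t(s)  obj.x    obj.z    obj.vx   obj.vz 
     99  0.2698   +0.180  +0.021  +0.978  -0.456
    199  0.5422   +0.581  -0.166  +1.966  -0.917
    298  0.8120   +1.243  -0.475  +2.944  -1.373


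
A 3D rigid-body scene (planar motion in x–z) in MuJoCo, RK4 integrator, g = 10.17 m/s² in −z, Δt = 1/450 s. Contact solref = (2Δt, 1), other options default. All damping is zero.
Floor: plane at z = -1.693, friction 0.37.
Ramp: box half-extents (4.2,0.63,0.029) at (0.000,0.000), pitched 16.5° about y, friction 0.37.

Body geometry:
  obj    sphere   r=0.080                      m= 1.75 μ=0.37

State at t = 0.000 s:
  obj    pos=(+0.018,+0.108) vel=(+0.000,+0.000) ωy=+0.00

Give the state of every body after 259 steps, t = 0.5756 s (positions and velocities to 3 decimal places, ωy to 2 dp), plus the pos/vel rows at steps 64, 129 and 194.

State at t = 0.5756 s:
  obj    pos=(+0.346,+0.011) vel=(+1.139,-0.337) ωy=+14.84

Key-timestep trajectory:
   step    t(s)  obj.x    obj.z    obj.vx   obj.vz 
     64  0.1422   +0.038  +0.102  +0.281  -0.083
    129  0.2867   +0.099  +0.084  +0.567  -0.168
    194  0.4311   +0.202  +0.054  +0.853  -0.253


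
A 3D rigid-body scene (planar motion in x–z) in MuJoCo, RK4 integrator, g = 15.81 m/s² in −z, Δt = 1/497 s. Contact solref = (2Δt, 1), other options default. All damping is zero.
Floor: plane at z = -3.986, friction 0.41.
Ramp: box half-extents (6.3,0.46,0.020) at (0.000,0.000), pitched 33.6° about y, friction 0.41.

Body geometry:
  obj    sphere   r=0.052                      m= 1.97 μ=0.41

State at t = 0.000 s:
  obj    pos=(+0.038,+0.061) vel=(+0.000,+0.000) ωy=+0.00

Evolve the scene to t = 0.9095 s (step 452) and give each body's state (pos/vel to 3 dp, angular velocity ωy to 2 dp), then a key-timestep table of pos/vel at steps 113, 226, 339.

State at t = 0.9095 s:
  obj    pos=(+2.191,-1.369) vel=(+4.734,-3.145) ωy=+109.29

Key-timestep trajectory:
   step    t(s)  obj.x    obj.z    obj.vx   obj.vz 
    113  0.2274   +0.173  -0.028  +1.184  -0.786
    226  0.4547   +0.576  -0.296  +2.367  -1.573
    339  0.6821   +1.249  -0.743  +3.551  -2.359


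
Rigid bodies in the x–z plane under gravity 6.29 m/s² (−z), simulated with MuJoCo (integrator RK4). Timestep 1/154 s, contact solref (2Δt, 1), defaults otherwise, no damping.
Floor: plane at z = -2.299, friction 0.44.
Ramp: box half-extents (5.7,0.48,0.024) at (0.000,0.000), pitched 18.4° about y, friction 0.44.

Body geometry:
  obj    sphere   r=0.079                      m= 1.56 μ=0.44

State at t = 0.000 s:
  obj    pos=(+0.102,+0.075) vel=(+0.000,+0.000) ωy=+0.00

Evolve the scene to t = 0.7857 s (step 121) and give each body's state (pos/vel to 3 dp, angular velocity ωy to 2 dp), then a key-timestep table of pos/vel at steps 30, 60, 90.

State at t = 0.7857 s:
  obj    pos=(+0.517,-0.064) vel=(+1.057,-0.352) ωy=+14.10

Key-timestep trajectory:
   step    t(s)  obj.x    obj.z    obj.vx   obj.vz 
     30  0.1948   +0.128  +0.066  +0.262  -0.087
     60  0.3896   +0.204  +0.041  +0.524  -0.174
     90  0.5844   +0.332  -0.002  +0.786  -0.262


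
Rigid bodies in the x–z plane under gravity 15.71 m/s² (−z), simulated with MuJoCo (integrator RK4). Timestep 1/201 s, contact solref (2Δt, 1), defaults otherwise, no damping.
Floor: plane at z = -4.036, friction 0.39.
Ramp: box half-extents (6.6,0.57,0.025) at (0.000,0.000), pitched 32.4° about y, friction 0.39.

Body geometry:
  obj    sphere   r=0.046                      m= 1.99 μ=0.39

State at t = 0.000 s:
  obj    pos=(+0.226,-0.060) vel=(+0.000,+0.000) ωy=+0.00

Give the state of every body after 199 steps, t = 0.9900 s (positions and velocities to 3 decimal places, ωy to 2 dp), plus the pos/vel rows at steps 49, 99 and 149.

State at t = 0.9900 s:
  obj    pos=(+2.714,-1.639) vel=(+5.026,-3.190) ωy=+129.39

Key-timestep trajectory:
   step    t(s)  obj.x    obj.z    obj.vx   obj.vz 
     49  0.2438   +0.377  -0.155  +1.238  -0.785
     99  0.4925   +0.842  -0.450  +2.500  -1.587
    149  0.7413   +1.621  -0.945  +3.763  -2.388


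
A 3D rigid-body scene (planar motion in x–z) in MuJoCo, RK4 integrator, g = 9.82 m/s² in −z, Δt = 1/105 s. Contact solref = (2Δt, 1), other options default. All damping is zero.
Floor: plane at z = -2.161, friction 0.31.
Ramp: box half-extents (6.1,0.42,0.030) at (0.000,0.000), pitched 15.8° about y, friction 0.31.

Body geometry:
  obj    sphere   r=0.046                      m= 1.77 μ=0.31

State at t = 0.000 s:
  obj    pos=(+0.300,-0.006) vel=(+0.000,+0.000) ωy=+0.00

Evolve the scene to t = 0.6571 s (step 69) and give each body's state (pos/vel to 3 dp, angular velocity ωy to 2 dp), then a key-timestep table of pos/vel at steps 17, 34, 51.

State at t = 0.6571 s:
  obj    pos=(+0.697,-0.118) vel=(+1.208,-0.342) ωy=+27.27

Key-timestep trajectory:
   step    t(s)  obj.x    obj.z    obj.vx   obj.vz 
     17  0.1619   +0.324  -0.013  +0.298  -0.084
     34  0.3238   +0.396  -0.033  +0.595  -0.168
     51  0.4857   +0.517  -0.067  +0.893  -0.253


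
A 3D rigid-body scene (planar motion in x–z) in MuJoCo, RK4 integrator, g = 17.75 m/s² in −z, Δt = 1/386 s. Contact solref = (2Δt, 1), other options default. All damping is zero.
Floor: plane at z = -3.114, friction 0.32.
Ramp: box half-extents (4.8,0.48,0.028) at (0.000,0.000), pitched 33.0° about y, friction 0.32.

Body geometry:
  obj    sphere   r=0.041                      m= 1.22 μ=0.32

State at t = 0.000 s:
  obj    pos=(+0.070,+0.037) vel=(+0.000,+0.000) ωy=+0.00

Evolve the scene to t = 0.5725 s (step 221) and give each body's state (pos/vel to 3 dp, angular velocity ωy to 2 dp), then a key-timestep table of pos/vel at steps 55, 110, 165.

State at t = 0.5725 s:
  obj    pos=(+1.019,-0.580) vel=(+3.316,-2.153) ωy=+96.41

Key-timestep trajectory:
   step    t(s)  obj.x    obj.z    obj.vx   obj.vz 
     55  0.1425   +0.129  -0.001  +0.825  -0.536
    110  0.2850   +0.305  -0.116  +1.651  -1.072
    165  0.4275   +0.599  -0.307  +2.476  -1.608


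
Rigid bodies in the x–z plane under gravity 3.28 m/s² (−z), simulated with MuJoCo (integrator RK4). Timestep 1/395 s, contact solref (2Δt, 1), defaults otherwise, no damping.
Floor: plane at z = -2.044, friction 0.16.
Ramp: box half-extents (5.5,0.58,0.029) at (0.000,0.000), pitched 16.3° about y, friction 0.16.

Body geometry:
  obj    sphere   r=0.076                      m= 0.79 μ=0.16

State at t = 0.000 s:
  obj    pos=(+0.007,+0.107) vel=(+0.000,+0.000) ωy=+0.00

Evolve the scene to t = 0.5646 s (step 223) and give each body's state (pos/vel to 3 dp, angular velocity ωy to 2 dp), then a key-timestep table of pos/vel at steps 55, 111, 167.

State at t = 0.5646 s:
  obj    pos=(+0.108,+0.078) vel=(+0.356,-0.104) ωy=+4.88

Key-timestep trajectory:
   step    t(s)  obj.x    obj.z    obj.vx   obj.vz 
     55  0.1392   +0.013  +0.106  +0.088  -0.026
    111  0.2810   +0.032  +0.100  +0.177  -0.052
    167  0.4228   +0.064  +0.091  +0.267  -0.078


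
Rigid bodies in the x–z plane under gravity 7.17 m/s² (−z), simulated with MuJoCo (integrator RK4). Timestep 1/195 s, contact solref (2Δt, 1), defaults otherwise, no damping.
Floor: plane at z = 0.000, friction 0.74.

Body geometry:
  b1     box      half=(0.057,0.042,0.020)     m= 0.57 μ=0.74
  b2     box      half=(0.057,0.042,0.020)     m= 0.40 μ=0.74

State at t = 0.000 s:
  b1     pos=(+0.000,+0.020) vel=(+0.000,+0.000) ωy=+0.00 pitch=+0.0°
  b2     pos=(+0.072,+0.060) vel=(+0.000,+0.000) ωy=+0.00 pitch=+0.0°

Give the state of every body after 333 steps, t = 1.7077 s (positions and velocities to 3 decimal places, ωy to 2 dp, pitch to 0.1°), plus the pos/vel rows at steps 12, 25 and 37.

State at t = 1.7077 s:
  b1     pos=(+0.000,+0.020) vel=(+0.000,+0.000) ωy=+0.00 pitch=+0.0°
  b2     pos=(+0.080,+0.048) vel=(+0.000,+0.000) ωy=-0.01 pitch=+33.6°

Key-timestep trajectory:
   step    t(s)  b1.x    b1.z    b1.vx   b1.vz   b2.x    b2.z    b2.vx   b2.vz 
     12  0.0615   +0.000  +0.020  +0.000  +0.000   +0.074  +0.058  +0.069  -0.063
     25  0.1282   +0.000  +0.020  +0.000  +0.000   +0.080  +0.050  +0.098  -0.208
     37  0.1897   +0.000  +0.020  +0.000  +0.000   +0.081  +0.049  -0.065  -0.039


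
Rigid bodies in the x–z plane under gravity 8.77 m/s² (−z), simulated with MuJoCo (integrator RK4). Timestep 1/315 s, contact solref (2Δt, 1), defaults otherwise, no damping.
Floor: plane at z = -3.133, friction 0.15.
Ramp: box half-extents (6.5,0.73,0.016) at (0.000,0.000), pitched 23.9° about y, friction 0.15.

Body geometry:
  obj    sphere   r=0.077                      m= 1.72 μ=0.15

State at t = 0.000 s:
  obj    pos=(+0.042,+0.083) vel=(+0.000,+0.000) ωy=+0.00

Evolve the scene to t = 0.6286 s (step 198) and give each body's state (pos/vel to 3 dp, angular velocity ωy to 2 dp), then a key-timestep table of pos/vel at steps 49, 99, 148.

State at t = 0.6286 s:
  obj    pos=(+0.501,-0.120) vel=(+1.459,-0.646) ωy=+20.71

Key-timestep trajectory:
   step    t(s)  obj.x    obj.z    obj.vx   obj.vz 
     49  0.1556   +0.070  +0.071  +0.361  -0.160
     99  0.3143   +0.157  +0.032  +0.729  -0.323
    148  0.4698   +0.298  -0.030  +1.090  -0.483


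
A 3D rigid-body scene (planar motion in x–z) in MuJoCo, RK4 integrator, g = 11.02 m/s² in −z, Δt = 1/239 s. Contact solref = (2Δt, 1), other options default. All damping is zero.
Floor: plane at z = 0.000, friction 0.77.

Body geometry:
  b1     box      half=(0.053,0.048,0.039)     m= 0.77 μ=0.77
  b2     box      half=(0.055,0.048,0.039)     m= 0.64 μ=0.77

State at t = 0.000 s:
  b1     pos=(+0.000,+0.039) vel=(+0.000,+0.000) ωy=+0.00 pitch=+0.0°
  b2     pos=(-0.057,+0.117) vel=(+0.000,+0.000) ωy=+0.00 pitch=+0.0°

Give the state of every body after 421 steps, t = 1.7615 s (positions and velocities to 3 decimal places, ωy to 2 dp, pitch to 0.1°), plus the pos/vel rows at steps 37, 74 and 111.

State at t = 1.7615 s:
  b1     pos=(+0.000,+0.039) vel=(+0.000,+0.000) ωy=+0.00 pitch=+0.0°
  b2     pos=(-0.105,+0.055) vel=(+0.000,+0.000) ωy=+0.00 pitch=-90.0°

Key-timestep trajectory:
   step    t(s)  b1.x    b1.z    b1.vx   b1.vz   b2.x    b2.z    b2.vx   b2.vz 
     37  0.1548   +0.000  +0.039  +0.000  +0.000   -0.066  +0.115  -0.138  -0.046
     74  0.3096   +0.000  +0.039  +0.000  +0.000   -0.102  +0.058  -0.303  -0.950
    111  0.4644   +0.000  +0.039  +0.000  +0.000   -0.104  +0.055  +0.223  -0.123


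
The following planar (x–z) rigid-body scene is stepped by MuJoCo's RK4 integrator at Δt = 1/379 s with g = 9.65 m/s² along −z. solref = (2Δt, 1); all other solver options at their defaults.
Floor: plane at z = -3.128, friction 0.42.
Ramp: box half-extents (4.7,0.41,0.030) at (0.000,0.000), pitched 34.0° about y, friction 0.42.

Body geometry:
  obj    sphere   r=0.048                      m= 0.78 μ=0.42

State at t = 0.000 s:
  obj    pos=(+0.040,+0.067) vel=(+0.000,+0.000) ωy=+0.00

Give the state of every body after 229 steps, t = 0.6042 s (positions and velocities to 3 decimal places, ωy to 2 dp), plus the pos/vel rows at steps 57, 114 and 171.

State at t = 0.6042 s:
  obj    pos=(+0.623,-0.326) vel=(+1.931,-1.302) ωy=+48.51

Key-timestep trajectory:
   step    t(s)  obj.x    obj.z    obj.vx   obj.vz 
     57  0.1504   +0.076  +0.043  +0.481  -0.324
    114  0.3008   +0.185  -0.030  +0.961  -0.648
    171  0.4512   +0.365  -0.152  +1.442  -0.973


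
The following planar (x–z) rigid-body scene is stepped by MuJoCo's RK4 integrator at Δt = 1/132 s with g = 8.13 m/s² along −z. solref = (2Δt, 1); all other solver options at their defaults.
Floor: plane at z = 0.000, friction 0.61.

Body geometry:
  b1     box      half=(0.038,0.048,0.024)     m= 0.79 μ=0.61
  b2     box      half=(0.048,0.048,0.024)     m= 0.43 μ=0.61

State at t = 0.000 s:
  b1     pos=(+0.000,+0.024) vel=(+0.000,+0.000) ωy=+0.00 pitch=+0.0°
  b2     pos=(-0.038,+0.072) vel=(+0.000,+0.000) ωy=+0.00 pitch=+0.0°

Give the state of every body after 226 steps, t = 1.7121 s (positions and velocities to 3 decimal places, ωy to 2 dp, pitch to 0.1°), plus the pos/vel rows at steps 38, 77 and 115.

State at t = 1.7121 s:
  b1     pos=(+0.000,+0.024) vel=(+0.000,+0.000) ωy=+0.00 pitch=+0.0°
  b2     pos=(-0.156,+0.024) vel=(+0.000,+0.000) ωy=+0.00 pitch=+180.0°

Key-timestep trajectory:
   step    t(s)  b1.x    b1.z    b1.vx   b1.vz   b2.x    b2.z    b2.vx   b2.vz 
     38  0.2879   +0.000  +0.024  +0.000  +0.000   -0.039  +0.072  -0.009  +0.000
     77  0.5833   +0.000  +0.024  +0.000  +0.000   -0.058  +0.062  -0.164  -0.246
    115  0.8712   +0.000  +0.024  +0.000  +0.000   -0.113  +0.053  -0.149  -0.016


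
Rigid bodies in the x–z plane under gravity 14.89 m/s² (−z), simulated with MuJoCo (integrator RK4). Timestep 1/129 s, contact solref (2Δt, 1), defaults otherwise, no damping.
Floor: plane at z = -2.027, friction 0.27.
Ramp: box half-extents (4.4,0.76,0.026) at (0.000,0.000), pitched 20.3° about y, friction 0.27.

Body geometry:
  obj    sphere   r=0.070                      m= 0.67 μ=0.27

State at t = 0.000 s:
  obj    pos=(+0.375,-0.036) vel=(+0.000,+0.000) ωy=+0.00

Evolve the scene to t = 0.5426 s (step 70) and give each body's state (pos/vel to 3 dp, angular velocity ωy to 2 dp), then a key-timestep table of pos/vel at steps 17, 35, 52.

State at t = 0.5426 s:
  obj    pos=(+0.885,-0.225) vel=(+1.878,-0.695) ωy=+28.59

Key-timestep trajectory:
   step    t(s)  obj.x    obj.z    obj.vx   obj.vz 
     17  0.1318   +0.405  -0.047  +0.456  -0.169
     35  0.2713   +0.502  -0.083  +0.939  -0.347
     52  0.4031   +0.656  -0.140  +1.395  -0.516


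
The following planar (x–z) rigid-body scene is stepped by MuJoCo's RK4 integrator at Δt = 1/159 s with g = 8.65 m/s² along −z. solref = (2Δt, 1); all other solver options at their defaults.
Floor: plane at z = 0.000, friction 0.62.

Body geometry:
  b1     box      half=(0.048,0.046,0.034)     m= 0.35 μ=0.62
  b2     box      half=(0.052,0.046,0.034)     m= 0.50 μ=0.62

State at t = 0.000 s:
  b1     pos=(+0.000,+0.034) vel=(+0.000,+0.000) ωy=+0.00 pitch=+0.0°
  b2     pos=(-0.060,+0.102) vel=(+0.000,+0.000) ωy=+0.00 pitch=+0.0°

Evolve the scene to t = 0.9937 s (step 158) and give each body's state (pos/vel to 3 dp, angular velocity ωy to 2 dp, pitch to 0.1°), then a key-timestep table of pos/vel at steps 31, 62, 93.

State at t = 0.9937 s:
  b1     pos=(+0.000,+0.034) vel=(+0.000,+0.000) ωy=+0.00 pitch=+0.0°
  b2     pos=(-0.111,+0.052) vel=(+0.000,+0.000) ωy=+0.00 pitch=-90.0°

Key-timestep trajectory:
   step    t(s)  b1.x    b1.z    b1.vx   b1.vz   b2.x    b2.z    b2.vx   b2.vz 
     31  0.1950   +0.000  +0.034  +0.000  +0.000   -0.086  +0.073  -0.215  -0.567
     62  0.3899   +0.000  +0.034  +0.000  +0.000   -0.129  +0.060  -0.024  +0.006
     93  0.5849   +0.000  +0.034  +0.000  +0.000   -0.107  +0.054  +0.037  +0.048


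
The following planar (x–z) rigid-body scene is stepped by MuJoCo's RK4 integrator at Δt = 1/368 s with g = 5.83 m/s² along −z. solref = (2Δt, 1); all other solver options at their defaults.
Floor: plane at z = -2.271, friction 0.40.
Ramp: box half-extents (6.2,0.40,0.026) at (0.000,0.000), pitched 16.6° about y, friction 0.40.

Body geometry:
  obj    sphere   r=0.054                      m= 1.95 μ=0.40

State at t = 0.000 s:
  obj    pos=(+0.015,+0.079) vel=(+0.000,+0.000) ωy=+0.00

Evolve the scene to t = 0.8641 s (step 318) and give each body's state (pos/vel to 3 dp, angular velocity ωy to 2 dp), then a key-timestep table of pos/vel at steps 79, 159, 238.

State at t = 0.8641 s:
  obj    pos=(+0.441,-0.048) vel=(+0.985,-0.294) ωy=+19.04

Key-timestep trajectory:
   step    t(s)  obj.x    obj.z    obj.vx   obj.vz 
     79  0.2147   +0.041  +0.071  +0.245  -0.073
    159  0.4321   +0.121  +0.047  +0.493  -0.147
    238  0.6467   +0.253  +0.008  +0.737  -0.220


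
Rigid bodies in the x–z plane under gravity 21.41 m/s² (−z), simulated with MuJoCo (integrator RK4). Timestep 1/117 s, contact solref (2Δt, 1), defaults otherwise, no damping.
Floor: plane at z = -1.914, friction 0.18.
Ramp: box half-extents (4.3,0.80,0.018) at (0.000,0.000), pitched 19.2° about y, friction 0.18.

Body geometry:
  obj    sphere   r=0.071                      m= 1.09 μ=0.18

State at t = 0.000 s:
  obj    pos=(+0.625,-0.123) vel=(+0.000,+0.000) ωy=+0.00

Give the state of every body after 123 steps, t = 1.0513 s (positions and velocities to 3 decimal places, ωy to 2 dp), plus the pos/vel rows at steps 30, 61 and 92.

State at t = 1.0513 s:
  obj    pos=(+3.250,-1.037) vel=(+4.993,-1.739) ωy=+74.44

Key-timestep trajectory:
   step    t(s)  obj.x    obj.z    obj.vx   obj.vz 
     30  0.2564   +0.781  -0.178  +1.218  -0.424
     61  0.5214   +1.271  -0.348  +2.476  -0.862
     92  0.7863   +2.093  -0.635  +3.735  -1.301


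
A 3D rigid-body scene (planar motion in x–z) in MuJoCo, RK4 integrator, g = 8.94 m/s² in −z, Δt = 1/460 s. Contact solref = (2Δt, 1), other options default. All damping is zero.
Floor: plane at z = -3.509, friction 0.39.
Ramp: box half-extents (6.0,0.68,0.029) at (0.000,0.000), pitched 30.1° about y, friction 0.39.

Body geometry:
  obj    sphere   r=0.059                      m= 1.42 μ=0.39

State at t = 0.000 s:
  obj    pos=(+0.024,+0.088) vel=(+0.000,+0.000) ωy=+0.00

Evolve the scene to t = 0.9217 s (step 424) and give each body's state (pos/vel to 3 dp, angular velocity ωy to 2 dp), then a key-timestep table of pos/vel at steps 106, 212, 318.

State at t = 0.9217 s:
  obj    pos=(+1.201,-0.594) vel=(+2.554,-1.480) ωy=+50.03

Key-timestep trajectory:
   step    t(s)  obj.x    obj.z    obj.vx   obj.vz 
    106  0.2304   +0.098  +0.045  +0.639  -0.370
    212  0.4609   +0.318  -0.083  +1.277  -0.740
    318  0.6913   +0.686  -0.296  +1.915  -1.110


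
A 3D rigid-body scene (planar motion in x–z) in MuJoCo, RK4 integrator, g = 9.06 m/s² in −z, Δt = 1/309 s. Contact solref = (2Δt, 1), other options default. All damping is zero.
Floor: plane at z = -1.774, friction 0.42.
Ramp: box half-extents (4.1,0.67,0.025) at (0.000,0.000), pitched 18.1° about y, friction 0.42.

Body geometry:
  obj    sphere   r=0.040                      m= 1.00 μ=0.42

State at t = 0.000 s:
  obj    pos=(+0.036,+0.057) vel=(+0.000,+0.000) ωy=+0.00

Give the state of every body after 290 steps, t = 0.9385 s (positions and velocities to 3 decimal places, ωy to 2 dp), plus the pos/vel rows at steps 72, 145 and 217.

State at t = 0.9385 s:
  obj    pos=(+0.878,-0.218) vel=(+1.794,-0.586) ωy=+47.17

Key-timestep trajectory:
   step    t(s)  obj.x    obj.z    obj.vx   obj.vz 
     72  0.2330   +0.088  +0.040  +0.445  -0.146
    145  0.4693   +0.246  -0.012  +0.897  -0.293
    217  0.7023   +0.507  -0.097  +1.342  -0.439


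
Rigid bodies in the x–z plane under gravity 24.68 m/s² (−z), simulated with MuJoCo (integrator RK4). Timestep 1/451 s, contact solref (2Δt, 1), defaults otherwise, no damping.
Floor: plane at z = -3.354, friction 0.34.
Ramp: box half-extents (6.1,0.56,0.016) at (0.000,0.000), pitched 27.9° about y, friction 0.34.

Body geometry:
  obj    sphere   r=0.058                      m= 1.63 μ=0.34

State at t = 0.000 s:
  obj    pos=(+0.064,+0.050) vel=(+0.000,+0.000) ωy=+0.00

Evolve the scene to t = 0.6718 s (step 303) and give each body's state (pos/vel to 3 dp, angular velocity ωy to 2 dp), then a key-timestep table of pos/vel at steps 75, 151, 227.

State at t = 0.6718 s:
  obj    pos=(+1.709,-0.821) vel=(+4.898,-2.593) ωy=+95.54

Key-timestep trajectory:
   step    t(s)  obj.x    obj.z    obj.vx   obj.vz 
     75  0.1663   +0.165  -0.004  +1.212  -0.642
    151  0.3348   +0.473  -0.167  +2.441  -1.292
    227  0.5033   +0.987  -0.439  +3.669  -1.943


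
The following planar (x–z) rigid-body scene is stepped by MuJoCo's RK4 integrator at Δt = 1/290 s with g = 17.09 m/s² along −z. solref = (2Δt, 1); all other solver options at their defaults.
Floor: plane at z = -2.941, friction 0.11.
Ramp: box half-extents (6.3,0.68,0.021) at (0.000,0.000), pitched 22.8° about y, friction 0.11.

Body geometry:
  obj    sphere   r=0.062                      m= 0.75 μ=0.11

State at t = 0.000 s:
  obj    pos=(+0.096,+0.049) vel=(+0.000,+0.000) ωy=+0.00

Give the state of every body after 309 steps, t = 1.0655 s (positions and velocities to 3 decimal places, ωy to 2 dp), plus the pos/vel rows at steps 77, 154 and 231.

State at t = 1.0655 s:
  obj    pos=(+2.658,-1.027) vel=(+4.803,-2.029) ωy=+74.28

Key-timestep trajectory:
   step    t(s)  obj.x    obj.z    obj.vx   obj.vz 
     77  0.2655   +0.256  -0.017  +1.196  -0.517
    154  0.5310   +0.733  -0.218  +2.393  -1.018
    231  0.7966   +1.528  -0.552  +3.590  -1.523


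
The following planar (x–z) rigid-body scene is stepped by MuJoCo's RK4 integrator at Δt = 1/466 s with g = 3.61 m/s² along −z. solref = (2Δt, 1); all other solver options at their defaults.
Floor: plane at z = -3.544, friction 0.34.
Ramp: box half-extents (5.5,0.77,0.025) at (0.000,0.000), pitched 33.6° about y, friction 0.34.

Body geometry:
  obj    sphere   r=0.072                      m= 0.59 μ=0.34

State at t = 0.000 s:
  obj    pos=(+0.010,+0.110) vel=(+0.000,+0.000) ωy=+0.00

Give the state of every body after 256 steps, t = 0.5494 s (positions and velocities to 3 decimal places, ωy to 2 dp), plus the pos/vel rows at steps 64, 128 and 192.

State at t = 0.5494 s:
  obj    pos=(+0.189,-0.009) vel=(+0.653,-0.434) ωy=+10.89

Key-timestep trajectory:
   step    t(s)  obj.x    obj.z    obj.vx   obj.vz 
     64  0.1373   +0.021  +0.102  +0.163  -0.108
    128  0.2747   +0.055  +0.080  +0.327  -0.217
    192  0.4120   +0.111  +0.043  +0.490  -0.325


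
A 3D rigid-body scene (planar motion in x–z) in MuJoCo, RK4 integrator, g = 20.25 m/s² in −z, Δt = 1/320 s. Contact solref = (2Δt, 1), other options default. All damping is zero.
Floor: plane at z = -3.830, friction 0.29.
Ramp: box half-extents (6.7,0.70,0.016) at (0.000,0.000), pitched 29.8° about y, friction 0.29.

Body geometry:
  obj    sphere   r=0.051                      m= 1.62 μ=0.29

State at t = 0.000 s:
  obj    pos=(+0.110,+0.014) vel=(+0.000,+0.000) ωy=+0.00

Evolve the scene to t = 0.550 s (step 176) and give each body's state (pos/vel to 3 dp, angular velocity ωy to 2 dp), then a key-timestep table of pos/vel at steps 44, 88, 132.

State at t = 0.550 s:
  obj    pos=(+1.054,-0.526) vel=(+3.431,-1.965) ωy=+77.50

Key-timestep trajectory:
   step    t(s)  obj.x    obj.z    obj.vx   obj.vz 
     44  0.1375   +0.169  -0.020  +0.858  -0.491
     88  0.2750   +0.346  -0.121  +1.716  -0.983
    132  0.4125   +0.641  -0.290  +2.573  -1.474


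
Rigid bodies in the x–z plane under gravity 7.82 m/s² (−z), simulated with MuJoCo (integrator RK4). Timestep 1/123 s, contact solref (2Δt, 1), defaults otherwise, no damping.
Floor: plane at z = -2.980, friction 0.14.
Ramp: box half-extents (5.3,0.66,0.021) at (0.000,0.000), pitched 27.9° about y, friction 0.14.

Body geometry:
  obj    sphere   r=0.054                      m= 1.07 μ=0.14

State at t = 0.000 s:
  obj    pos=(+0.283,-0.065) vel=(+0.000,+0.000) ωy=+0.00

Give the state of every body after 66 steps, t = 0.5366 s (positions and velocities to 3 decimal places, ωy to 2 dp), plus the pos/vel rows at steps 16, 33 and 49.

State at t = 0.5366 s:
  obj    pos=(+0.625,-0.246) vel=(+1.280,-0.667) ωy=+24.08

Key-timestep trajectory:
   step    t(s)  obj.x    obj.z    obj.vx   obj.vz 
     16  0.1301   +0.303  -0.076  +0.311  -0.159
     33  0.2683   +0.369  -0.110  +0.639  -0.335
     49  0.3984   +0.472  -0.165  +0.943  -0.515


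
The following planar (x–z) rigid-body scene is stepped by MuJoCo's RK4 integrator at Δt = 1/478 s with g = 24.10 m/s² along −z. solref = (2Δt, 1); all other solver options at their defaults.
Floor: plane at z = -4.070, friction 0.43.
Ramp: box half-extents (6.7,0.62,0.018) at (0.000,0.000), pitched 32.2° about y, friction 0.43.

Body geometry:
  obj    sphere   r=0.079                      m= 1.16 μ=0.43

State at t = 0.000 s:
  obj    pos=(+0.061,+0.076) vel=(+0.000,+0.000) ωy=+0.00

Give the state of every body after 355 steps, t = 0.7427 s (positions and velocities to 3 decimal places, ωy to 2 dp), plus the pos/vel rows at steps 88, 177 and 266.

State at t = 0.7427 s:
  obj    pos=(+2.202,-1.272) vel=(+5.765,-3.630) ωy=+86.23

Key-timestep trajectory:
   step    t(s)  obj.x    obj.z    obj.vx   obj.vz 
     88  0.1841   +0.193  -0.007  +1.429  -0.900
    177  0.3703   +0.593  -0.259  +2.874  -1.810
    266  0.5565   +1.263  -0.681  +4.320  -2.720


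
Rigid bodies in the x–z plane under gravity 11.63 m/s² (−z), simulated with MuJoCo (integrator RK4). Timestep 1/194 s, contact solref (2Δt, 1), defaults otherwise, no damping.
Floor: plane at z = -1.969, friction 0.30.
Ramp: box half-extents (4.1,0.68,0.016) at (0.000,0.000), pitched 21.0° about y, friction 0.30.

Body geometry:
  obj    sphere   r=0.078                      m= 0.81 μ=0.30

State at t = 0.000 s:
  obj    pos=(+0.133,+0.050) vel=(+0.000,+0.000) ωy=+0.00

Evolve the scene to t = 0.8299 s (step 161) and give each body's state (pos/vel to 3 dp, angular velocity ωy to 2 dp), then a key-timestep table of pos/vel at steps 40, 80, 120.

State at t = 0.8299 s:
  obj    pos=(+1.090,-0.318) vel=(+2.307,-0.885) ωy=+31.67

Key-timestep trajectory:
   step    t(s)  obj.x    obj.z    obj.vx   obj.vz 
     40  0.2062   +0.192  +0.027  +0.573  -0.220
     80  0.4124   +0.369  -0.041  +1.146  -0.440
    120  0.6186   +0.665  -0.154  +1.719  -0.660


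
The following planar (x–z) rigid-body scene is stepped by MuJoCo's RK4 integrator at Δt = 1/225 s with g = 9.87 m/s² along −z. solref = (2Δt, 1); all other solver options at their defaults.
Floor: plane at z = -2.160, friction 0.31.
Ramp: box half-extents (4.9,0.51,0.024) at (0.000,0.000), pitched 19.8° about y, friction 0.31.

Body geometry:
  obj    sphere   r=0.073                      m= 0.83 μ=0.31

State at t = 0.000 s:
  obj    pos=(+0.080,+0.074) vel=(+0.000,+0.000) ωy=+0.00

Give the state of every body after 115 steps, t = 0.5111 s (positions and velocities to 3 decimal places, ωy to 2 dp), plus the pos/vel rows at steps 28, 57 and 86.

State at t = 0.5111 s:
  obj    pos=(+0.374,-0.031) vel=(+1.149,-0.413) ωy=+16.72

Key-timestep trajectory:
   step    t(s)  obj.x    obj.z    obj.vx   obj.vz 
     28  0.1244   +0.098  +0.068  +0.280  -0.101
     57  0.2533   +0.152  +0.048  +0.569  -0.205
     86  0.3822   +0.244  +0.015  +0.859  -0.309


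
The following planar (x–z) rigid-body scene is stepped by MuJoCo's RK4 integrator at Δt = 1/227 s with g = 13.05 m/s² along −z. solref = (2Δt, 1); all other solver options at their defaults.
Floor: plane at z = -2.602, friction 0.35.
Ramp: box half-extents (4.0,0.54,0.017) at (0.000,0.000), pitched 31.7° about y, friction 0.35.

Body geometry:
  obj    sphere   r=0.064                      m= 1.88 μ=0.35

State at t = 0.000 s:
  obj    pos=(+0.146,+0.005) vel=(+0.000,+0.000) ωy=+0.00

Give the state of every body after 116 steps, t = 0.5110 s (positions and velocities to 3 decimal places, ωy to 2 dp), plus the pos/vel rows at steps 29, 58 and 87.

State at t = 0.5110 s:
  obj    pos=(+0.690,-0.331) vel=(+2.130,-1.315) ωy=+39.10

Key-timestep trajectory:
   step    t(s)  obj.x    obj.z    obj.vx   obj.vz 
     29  0.1278   +0.180  -0.016  +0.533  -0.329
     58  0.2555   +0.282  -0.079  +1.065  -0.658
     87  0.3833   +0.452  -0.184  +1.597  -0.987


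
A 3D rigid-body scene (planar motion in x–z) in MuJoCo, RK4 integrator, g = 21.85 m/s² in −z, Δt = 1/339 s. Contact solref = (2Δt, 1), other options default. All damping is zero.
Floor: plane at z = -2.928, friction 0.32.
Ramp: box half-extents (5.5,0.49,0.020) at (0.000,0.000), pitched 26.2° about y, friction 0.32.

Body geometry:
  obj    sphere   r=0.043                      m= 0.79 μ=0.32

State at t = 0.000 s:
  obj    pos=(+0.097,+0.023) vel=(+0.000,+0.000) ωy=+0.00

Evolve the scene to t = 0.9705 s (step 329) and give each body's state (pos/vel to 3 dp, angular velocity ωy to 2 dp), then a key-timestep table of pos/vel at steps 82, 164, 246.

State at t = 0.9705 s:
  obj    pos=(+3.009,-1.410) vel=(+6.000,-2.953) ωy=+155.51

Key-timestep trajectory:
   step    t(s)  obj.x    obj.z    obj.vx   obj.vz 
     82  0.2419   +0.278  -0.066  +1.496  -0.736
    164  0.4838   +0.820  -0.333  +2.991  -1.472
    246  0.7257   +1.725  -0.779  +4.487  -2.208


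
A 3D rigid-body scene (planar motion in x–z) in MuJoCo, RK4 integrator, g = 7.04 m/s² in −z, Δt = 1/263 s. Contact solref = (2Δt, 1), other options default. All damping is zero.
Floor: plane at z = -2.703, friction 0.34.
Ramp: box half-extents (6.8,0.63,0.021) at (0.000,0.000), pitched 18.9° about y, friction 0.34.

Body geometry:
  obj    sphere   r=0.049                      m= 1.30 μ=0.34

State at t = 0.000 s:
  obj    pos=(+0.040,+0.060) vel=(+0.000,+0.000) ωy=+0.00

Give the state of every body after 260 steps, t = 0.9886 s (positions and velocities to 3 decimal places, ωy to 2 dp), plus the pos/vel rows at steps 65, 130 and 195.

State at t = 0.9886 s:
  obj    pos=(+0.793,-0.198) vel=(+1.523,-0.522) ωy=+32.86

Key-timestep trajectory:
   step    t(s)  obj.x    obj.z    obj.vx   obj.vz 
     65  0.2471   +0.087  +0.044  +0.381  -0.130
    130  0.4943   +0.228  -0.004  +0.762  -0.261
    195  0.7414   +0.464  -0.085  +1.143  -0.391


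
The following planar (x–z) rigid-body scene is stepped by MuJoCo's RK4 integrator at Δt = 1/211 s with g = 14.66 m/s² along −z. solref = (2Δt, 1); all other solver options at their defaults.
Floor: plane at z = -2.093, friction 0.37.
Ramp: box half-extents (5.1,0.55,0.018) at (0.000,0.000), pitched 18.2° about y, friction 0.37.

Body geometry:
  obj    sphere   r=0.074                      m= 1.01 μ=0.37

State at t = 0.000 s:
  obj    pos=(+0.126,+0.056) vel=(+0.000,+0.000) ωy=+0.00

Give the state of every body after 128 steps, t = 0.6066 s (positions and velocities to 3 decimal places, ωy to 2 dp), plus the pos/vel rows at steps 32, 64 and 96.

State at t = 0.6066 s:
  obj    pos=(+0.698,-0.133) vel=(+1.885,-0.620) ωy=+26.80

Key-timestep trajectory:
   step    t(s)  obj.x    obj.z    obj.vx   obj.vz 
     32  0.1517   +0.162  +0.044  +0.471  -0.155
     64  0.3033   +0.269  +0.008  +0.942  -0.310
     96  0.4550   +0.448  -0.050  +1.414  -0.465
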